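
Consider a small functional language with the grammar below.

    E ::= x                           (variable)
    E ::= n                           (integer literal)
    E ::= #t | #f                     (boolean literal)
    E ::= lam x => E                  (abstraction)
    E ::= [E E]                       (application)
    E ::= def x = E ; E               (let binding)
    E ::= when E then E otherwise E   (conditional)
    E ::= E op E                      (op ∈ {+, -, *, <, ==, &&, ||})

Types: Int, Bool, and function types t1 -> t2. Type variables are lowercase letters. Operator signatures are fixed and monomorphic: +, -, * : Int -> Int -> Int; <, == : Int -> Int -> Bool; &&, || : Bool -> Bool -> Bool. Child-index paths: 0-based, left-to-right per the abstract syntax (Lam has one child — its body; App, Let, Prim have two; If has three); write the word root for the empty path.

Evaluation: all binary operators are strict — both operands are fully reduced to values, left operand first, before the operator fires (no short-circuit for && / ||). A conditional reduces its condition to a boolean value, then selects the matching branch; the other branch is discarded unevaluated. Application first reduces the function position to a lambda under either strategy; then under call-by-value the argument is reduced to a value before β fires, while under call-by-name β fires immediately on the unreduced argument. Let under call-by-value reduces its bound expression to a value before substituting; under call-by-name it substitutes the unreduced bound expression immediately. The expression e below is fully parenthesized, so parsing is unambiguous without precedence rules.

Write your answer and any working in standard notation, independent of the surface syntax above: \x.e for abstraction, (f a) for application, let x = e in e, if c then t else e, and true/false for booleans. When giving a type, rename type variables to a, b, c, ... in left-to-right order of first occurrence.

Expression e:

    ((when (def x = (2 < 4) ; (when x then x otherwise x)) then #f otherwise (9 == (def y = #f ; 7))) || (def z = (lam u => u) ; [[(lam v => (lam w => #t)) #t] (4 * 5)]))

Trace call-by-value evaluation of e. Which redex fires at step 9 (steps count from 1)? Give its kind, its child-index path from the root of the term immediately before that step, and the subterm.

Trace:
step 0: ((if (let x = (2 < 4) in (if x then x else x)) then false else (9 == (let y = false in 7))) || (let z = (\u.u) in (((\v.(\w.true)) true) (4 * 5))))
step 1: [delta@0.0.0] ((if (let x = true in (if x then x else x)) then false else (9 == (let y = false in 7))) || (let z = (\u.u) in (((\v.(\w.true)) true) (4 * 5))))
step 2: [let@0.0] ((if (if true then true else true) then false else (9 == (let y = false in 7))) || (let z = (\u.u) in (((\v.(\w.true)) true) (4 * 5))))
step 3: [if@0.0] ((if true then false else (9 == (let y = false in 7))) || (let z = (\u.u) in (((\v.(\w.true)) true) (4 * 5))))
step 4: [if@0] (false || (let z = (\u.u) in (((\v.(\w.true)) true) (4 * 5))))
step 5: [let@1] (false || (((\v.(\w.true)) true) (4 * 5)))
step 6: [beta@1.0] (false || ((\w.true) (4 * 5)))
step 7: [delta@1.1] (false || ((\w.true) 20))
step 8: [beta@1] (false || true)
step 9: [delta@root] true

Answer: delta at root : (false || true)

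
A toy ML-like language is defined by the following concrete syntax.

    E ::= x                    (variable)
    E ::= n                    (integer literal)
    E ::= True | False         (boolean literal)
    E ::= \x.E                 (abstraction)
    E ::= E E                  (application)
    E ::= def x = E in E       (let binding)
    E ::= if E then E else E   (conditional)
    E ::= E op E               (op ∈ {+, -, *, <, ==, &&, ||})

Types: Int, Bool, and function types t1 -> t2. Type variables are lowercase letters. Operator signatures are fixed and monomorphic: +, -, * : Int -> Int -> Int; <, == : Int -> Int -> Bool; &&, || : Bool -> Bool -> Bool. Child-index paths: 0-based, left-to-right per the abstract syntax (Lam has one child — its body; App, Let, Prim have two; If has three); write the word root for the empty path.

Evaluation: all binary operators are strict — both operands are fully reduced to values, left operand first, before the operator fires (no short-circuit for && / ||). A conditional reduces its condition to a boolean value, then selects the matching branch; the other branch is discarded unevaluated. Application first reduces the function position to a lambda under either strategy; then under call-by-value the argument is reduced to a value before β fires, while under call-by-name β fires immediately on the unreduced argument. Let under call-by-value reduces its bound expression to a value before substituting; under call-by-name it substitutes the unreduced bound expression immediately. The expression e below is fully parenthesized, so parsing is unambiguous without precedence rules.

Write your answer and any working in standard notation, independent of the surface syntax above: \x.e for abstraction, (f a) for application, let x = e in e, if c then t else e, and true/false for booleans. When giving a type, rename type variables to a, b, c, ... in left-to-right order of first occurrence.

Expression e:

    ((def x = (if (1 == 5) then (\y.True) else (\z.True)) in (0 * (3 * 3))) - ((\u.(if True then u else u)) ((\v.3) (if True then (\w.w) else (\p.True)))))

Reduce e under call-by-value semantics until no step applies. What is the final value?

Trace:
step 0: ((let x = (if (1 == 5) then (\y.true) else (\z.true)) in (0 * (3 * 3))) - ((\u.(if true then u else u)) ((\v.3) (if true then (\w.w) else (\p.true)))))
step 1: [delta@0.0.0] ((let x = (if false then (\y.true) else (\z.true)) in (0 * (3 * 3))) - ((\u.(if true then u else u)) ((\v.3) (if true then (\w.w) else (\p.true)))))
step 2: [if@0.0] ((let x = (\z.true) in (0 * (3 * 3))) - ((\u.(if true then u else u)) ((\v.3) (if true then (\w.w) else (\p.true)))))
step 3: [let@0] ((0 * (3 * 3)) - ((\u.(if true then u else u)) ((\v.3) (if true then (\w.w) else (\p.true)))))
step 4: [delta@0.1] ((0 * 9) - ((\u.(if true then u else u)) ((\v.3) (if true then (\w.w) else (\p.true)))))
step 5: [delta@0] (0 - ((\u.(if true then u else u)) ((\v.3) (if true then (\w.w) else (\p.true)))))
step 6: [if@1.1.1] (0 - ((\u.(if true then u else u)) ((\v.3) (\w.w))))
step 7: [beta@1.1] (0 - ((\u.(if true then u else u)) 3))
step 8: [beta@1] (0 - (if true then 3 else 3))
step 9: [if@1] (0 - 3)
step 10: [delta@root] -3

Answer: -3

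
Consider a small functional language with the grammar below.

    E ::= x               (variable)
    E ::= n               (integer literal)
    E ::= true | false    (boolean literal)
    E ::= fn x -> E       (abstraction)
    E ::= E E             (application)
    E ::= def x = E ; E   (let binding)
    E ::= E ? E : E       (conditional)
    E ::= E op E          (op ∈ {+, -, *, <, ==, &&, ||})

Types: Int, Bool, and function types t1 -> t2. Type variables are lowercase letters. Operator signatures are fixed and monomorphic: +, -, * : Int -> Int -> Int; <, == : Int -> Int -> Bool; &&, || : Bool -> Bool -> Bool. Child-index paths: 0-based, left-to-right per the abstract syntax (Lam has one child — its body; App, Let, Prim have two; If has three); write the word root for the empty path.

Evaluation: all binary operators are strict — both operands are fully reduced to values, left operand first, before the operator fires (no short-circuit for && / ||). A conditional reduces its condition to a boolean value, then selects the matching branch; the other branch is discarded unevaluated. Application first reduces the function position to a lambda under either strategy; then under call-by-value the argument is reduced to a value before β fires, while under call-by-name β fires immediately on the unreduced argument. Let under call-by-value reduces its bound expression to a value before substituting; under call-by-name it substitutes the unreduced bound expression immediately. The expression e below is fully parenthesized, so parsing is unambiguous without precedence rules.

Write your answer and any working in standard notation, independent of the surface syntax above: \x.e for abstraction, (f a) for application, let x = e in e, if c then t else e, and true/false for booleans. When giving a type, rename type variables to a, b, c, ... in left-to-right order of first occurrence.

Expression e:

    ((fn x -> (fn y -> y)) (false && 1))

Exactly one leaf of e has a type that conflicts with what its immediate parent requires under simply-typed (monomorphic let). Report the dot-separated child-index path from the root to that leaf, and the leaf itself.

Answer: 1.1 : 1

Working:
y : b
\y._ : b -> b
\x._ : a -> b -> b
  unify Bool ~ Bool
  unify Int ~ Bool
  FAIL: mismatch Int ~ Bool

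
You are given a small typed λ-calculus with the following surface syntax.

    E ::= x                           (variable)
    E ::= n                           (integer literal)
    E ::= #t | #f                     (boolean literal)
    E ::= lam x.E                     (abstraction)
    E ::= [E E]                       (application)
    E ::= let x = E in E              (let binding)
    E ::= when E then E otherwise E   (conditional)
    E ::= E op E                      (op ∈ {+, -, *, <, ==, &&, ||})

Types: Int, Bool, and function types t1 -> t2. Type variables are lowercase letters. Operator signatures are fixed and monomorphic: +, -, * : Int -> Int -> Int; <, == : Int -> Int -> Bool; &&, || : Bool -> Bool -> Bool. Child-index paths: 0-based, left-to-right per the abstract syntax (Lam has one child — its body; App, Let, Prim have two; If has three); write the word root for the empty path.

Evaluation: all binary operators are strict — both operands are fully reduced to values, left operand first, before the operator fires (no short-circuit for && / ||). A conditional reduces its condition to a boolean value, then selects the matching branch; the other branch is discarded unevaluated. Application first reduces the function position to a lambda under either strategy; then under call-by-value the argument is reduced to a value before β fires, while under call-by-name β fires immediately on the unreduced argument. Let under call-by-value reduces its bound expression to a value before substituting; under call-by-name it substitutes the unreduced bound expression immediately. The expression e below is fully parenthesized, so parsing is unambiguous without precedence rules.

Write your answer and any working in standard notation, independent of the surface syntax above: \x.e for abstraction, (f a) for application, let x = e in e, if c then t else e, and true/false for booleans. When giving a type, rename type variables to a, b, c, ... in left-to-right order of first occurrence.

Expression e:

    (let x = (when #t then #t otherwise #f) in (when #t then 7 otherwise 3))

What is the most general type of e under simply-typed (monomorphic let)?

Answer: Int

Working:
  unify Bool ~ Bool
  unify Bool ~ Bool
let x : Bool
  unify Bool ~ Bool
  unify Int ~ Int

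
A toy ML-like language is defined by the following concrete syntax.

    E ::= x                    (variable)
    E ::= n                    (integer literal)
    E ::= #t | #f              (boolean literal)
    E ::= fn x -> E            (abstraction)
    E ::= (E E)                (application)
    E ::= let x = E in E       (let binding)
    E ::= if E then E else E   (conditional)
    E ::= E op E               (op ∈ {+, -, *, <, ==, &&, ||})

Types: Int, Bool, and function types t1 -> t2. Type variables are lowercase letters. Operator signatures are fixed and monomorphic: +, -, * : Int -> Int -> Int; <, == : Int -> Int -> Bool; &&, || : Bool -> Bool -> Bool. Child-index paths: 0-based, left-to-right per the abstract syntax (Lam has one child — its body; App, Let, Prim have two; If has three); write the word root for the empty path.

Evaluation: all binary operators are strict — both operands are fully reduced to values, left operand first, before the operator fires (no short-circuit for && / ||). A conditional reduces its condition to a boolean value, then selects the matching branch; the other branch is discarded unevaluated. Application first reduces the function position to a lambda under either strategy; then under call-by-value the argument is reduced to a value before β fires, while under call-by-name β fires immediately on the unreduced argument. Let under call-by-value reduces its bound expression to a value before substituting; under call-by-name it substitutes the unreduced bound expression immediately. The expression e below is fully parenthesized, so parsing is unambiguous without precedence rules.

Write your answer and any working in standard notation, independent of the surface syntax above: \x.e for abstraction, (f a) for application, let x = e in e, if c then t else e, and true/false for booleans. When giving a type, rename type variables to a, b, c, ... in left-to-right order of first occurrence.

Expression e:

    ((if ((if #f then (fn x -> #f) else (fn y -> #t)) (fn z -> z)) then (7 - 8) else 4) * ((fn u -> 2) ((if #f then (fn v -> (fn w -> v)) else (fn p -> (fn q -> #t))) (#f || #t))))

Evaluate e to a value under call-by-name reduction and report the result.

Answer: -2

Trace:
step 0: ((if ((if false then (\x.false) else (\y.true)) (\z.z)) then (7 - 8) else 4) * ((\u.2) ((if false then (\v.(\w.v)) else (\p.(\q.true))) (false || true))))
step 1: [if@0.0.0] ((if ((\y.true) (\z.z)) then (7 - 8) else 4) * ((\u.2) ((if false then (\v.(\w.v)) else (\p.(\q.true))) (false || true))))
step 2: [beta@0.0] ((if true then (7 - 8) else 4) * ((\u.2) ((if false then (\v.(\w.v)) else (\p.(\q.true))) (false || true))))
step 3: [if@0] ((7 - 8) * ((\u.2) ((if false then (\v.(\w.v)) else (\p.(\q.true))) (false || true))))
step 4: [delta@0] (-1 * ((\u.2) ((if false then (\v.(\w.v)) else (\p.(\q.true))) (false || true))))
step 5: [beta@1] (-1 * 2)
step 6: [delta@root] -2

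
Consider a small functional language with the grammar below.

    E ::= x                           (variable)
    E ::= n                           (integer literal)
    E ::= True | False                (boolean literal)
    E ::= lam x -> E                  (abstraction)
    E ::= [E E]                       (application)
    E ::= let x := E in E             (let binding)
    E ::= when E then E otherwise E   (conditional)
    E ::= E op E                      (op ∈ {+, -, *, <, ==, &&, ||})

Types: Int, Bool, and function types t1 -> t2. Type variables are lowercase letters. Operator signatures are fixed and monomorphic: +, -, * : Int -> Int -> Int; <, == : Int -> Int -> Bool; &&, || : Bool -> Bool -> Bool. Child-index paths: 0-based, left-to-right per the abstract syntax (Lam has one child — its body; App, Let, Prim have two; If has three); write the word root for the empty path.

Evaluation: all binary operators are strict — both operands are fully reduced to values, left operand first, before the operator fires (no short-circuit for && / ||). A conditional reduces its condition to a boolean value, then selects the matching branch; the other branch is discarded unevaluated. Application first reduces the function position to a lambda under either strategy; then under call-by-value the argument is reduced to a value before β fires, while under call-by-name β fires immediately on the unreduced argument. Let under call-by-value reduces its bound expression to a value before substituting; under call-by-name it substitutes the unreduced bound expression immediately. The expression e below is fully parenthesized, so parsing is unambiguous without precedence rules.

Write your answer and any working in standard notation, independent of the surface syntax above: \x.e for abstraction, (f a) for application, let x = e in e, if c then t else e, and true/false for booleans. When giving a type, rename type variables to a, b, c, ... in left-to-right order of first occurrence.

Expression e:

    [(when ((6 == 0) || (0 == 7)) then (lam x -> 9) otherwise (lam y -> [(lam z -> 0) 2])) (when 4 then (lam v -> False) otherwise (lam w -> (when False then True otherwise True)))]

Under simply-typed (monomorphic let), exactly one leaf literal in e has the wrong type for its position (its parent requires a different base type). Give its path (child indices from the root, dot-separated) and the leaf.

Working:
  unify Int ~ Int
  unify Int ~ Int
  unify Bool ~ Bool
  unify Int ~ Int
  unify Int ~ Int
  unify Bool ~ Bool
  unify Bool ~ Bool
\x._ : a -> Int
\z._ : c -> Int
  unify c -> Int ~ Int -> d
  unify c ~ Int
  unify Int ~ d
_ _ : Int
\y._ : b -> Int
  unify a -> Int ~ b -> Int
  unify a ~ b
  unify Int ~ Int
  unify Int ~ Bool
  FAIL: mismatch Int ~ Bool

Answer: 1.0 : 4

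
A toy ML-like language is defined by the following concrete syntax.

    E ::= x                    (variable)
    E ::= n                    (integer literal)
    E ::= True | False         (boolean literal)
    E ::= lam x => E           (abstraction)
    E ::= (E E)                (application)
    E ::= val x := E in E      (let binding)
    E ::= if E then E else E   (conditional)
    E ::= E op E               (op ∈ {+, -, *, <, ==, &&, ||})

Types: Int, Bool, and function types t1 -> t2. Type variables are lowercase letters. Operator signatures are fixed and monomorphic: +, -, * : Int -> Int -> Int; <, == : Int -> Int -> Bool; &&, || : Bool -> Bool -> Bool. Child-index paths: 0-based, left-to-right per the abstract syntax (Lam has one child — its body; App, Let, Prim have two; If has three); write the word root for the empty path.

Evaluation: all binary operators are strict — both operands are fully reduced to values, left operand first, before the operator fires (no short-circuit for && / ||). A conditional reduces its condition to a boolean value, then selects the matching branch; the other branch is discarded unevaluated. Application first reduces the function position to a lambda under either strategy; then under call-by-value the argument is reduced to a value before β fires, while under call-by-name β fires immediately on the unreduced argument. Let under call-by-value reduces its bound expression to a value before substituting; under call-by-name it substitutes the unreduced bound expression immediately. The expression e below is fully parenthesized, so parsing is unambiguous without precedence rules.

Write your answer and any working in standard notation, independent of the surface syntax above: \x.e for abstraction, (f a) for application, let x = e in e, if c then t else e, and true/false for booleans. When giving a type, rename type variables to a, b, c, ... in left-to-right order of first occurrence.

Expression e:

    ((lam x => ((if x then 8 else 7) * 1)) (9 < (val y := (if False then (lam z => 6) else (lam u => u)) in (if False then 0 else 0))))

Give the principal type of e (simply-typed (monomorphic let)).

Answer: Int

Working:
x : a
  unify a ~ Bool
  unify Int ~ Int
  unify Int ~ Int
  unify Int ~ Int
\x._ : Bool -> Int
  unify Int ~ Int
  unify Bool ~ Bool
\z._ : b -> Int
u : c
\u._ : c -> c
  unify b -> Int ~ c -> c
  unify b ~ c
  unify Int ~ c
let y : Int -> Int
  unify Bool ~ Bool
  unify Int ~ Int
  unify Int ~ Int
  unify Bool -> Int ~ Bool -> d
  unify Bool ~ Bool
  unify Int ~ d
_ _ : Int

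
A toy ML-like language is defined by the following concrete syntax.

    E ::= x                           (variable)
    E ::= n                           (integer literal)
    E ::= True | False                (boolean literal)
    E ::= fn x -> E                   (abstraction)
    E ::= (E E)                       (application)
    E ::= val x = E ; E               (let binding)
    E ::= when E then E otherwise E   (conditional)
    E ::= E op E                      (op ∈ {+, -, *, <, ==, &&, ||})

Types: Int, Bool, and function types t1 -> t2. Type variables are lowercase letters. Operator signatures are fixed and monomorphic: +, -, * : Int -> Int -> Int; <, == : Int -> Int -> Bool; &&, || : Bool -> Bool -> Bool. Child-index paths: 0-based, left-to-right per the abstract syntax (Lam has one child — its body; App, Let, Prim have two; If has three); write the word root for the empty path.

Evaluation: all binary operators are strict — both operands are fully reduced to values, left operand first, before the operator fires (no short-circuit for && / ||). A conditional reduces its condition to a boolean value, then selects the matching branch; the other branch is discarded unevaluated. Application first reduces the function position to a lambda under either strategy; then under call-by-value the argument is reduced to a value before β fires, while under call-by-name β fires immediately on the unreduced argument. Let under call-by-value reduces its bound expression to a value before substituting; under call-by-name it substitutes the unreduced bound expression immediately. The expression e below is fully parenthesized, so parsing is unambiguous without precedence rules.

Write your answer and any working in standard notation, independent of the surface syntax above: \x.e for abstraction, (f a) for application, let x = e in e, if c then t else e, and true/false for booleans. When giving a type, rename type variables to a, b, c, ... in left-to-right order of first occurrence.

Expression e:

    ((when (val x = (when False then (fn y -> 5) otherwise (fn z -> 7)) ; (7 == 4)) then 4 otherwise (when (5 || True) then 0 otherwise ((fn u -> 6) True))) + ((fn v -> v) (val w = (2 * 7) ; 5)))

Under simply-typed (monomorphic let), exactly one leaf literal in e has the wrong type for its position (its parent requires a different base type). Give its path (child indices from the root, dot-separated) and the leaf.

Answer: 0.2.0.0 : 5

Working:
  unify Bool ~ Bool
\y._ : a -> Int
\z._ : b -> Int
  unify a -> Int ~ b -> Int
  unify a ~ b
  unify Int ~ Int
let x : b -> Int
  unify Int ~ Int
  unify Int ~ Int
  unify Bool ~ Bool
  unify Int ~ Bool
  FAIL: mismatch Int ~ Bool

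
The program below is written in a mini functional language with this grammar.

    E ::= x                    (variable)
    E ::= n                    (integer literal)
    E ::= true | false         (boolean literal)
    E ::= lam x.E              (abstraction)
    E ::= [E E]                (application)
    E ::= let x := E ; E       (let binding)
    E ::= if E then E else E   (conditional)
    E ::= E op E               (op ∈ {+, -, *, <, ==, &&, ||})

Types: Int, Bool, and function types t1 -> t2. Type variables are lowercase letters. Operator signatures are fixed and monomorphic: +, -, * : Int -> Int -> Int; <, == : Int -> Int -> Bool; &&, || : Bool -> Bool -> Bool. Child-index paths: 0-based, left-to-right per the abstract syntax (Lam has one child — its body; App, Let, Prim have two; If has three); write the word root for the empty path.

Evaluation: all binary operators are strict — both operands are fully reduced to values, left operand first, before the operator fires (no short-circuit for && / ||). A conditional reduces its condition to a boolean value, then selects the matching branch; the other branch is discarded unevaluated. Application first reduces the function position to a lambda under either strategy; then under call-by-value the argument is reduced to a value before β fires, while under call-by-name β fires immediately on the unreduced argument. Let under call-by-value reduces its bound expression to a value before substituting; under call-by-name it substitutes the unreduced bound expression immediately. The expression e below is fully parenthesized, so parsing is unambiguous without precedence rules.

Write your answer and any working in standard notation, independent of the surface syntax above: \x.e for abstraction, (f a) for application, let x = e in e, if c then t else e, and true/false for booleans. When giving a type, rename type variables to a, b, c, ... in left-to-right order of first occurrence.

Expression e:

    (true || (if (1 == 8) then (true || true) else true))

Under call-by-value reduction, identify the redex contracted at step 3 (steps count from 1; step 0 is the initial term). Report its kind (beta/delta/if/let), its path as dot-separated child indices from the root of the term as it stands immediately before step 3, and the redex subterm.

Trace:
step 0: (true || (if (1 == 8) then (true || true) else true))
step 1: [delta@1.0] (true || (if false then (true || true) else true))
step 2: [if@1] (true || true)
step 3: [delta@root] true

Answer: delta at root : (true || true)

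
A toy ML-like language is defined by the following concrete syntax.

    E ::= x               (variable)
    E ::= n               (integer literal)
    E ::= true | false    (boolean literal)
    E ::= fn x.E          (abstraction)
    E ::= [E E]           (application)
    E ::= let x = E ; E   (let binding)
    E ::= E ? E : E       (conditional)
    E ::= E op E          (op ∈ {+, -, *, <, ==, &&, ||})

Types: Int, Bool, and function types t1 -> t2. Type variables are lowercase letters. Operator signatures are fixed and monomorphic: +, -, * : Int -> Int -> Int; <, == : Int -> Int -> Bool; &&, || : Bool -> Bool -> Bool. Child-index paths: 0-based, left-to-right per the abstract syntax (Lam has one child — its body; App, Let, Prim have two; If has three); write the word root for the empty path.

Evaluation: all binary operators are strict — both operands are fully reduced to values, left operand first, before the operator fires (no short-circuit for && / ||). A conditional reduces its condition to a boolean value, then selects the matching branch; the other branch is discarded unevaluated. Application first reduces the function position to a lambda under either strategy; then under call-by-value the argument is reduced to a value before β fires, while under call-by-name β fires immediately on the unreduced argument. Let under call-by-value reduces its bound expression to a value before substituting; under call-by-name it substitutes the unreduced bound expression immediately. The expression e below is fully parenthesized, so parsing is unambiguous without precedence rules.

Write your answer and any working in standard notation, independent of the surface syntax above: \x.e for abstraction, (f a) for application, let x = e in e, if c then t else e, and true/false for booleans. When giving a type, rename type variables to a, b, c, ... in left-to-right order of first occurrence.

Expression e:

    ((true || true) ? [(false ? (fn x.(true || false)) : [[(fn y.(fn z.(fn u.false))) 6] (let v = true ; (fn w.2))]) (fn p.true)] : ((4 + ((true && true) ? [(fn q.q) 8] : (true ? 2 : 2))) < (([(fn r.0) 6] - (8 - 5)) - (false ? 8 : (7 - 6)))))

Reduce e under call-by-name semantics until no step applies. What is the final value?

Answer: false

Working:
step 0: (if (true || true) then ((if false then (\x.(true || false)) else (((\y.(\z.(\u.false))) 6) (let v = true in (\w.2)))) (\p.true)) else ((4 + (if (true && true) then ((\q.q) 8) else (if true then 2 else 2))) < ((((\r.0) 6) - (8 - 5)) - (if false then 8 else (7 - 6)))))
step 1: [delta@0] (if true then ((if false then (\x.(true || false)) else (((\y.(\z.(\u.false))) 6) (let v = true in (\w.2)))) (\p.true)) else ((4 + (if (true && true) then ((\q.q) 8) else (if true then 2 else 2))) < ((((\r.0) 6) - (8 - 5)) - (if false then 8 else (7 - 6)))))
step 2: [if@root] ((if false then (\x.(true || false)) else (((\y.(\z.(\u.false))) 6) (let v = true in (\w.2)))) (\p.true))
step 3: [if@0] ((((\y.(\z.(\u.false))) 6) (let v = true in (\w.2))) (\p.true))
step 4: [beta@0.0] (((\z.(\u.false)) (let v = true in (\w.2))) (\p.true))
step 5: [beta@0] ((\u.false) (\p.true))
step 6: [beta@root] false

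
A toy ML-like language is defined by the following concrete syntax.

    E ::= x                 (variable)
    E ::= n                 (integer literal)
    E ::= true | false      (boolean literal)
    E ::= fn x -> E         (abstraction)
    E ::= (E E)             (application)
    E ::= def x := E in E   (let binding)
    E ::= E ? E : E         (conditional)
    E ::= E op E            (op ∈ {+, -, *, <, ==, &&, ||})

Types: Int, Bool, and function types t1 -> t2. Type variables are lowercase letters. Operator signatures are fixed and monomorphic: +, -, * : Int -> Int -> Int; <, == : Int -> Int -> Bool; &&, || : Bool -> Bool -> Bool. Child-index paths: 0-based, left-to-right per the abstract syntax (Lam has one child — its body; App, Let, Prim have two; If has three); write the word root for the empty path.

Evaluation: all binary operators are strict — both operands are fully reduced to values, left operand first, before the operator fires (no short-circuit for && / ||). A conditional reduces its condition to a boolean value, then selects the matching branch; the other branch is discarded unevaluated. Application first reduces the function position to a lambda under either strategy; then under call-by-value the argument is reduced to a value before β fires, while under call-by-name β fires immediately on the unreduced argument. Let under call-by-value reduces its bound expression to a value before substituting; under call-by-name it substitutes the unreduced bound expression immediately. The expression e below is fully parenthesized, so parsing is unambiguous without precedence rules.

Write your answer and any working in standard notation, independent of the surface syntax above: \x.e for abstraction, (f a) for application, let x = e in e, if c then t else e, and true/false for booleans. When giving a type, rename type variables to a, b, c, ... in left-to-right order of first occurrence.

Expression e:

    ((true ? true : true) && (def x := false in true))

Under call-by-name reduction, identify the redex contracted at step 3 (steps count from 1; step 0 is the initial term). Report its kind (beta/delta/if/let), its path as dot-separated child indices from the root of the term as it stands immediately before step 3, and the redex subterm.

Derivation:
step 0: ((if true then true else true) && (let x = false in true))
step 1: [if@0] (true && (let x = false in true))
step 2: [let@1] (true && true)
step 3: [delta@root] true

Answer: delta at root : (true && true)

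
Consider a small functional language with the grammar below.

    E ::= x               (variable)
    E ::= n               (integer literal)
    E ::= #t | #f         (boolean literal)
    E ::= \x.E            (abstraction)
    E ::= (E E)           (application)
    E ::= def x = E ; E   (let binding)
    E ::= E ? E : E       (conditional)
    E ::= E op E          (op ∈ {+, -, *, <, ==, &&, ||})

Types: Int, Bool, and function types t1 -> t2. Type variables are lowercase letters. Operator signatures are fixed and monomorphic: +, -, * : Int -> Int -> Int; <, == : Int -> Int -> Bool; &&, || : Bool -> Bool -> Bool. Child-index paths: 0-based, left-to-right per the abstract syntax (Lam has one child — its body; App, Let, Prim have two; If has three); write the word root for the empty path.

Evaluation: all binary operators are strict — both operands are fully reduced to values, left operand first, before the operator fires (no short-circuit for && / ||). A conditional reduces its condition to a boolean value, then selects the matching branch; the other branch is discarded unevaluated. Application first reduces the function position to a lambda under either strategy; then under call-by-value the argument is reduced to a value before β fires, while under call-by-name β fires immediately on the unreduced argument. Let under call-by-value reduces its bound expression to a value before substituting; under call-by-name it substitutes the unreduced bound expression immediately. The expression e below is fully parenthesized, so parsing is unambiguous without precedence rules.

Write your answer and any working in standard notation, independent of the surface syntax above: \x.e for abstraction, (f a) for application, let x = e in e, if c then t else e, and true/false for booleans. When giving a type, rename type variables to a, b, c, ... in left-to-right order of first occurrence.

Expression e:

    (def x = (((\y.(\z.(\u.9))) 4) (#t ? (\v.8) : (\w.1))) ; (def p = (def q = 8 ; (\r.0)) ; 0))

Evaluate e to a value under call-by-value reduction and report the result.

Derivation:
step 0: (let x = (((\y.(\z.(\u.9))) 4) (if true then (\v.8) else (\w.1))) in (let p = (let q = 8 in (\r.0)) in 0))
step 1: [beta@0.0] (let x = ((\z.(\u.9)) (if true then (\v.8) else (\w.1))) in (let p = (let q = 8 in (\r.0)) in 0))
step 2: [if@0.1] (let x = ((\z.(\u.9)) (\v.8)) in (let p = (let q = 8 in (\r.0)) in 0))
step 3: [beta@0] (let x = (\u.9) in (let p = (let q = 8 in (\r.0)) in 0))
step 4: [let@root] (let p = (let q = 8 in (\r.0)) in 0)
step 5: [let@0] (let p = (\r.0) in 0)
step 6: [let@root] 0

Answer: 0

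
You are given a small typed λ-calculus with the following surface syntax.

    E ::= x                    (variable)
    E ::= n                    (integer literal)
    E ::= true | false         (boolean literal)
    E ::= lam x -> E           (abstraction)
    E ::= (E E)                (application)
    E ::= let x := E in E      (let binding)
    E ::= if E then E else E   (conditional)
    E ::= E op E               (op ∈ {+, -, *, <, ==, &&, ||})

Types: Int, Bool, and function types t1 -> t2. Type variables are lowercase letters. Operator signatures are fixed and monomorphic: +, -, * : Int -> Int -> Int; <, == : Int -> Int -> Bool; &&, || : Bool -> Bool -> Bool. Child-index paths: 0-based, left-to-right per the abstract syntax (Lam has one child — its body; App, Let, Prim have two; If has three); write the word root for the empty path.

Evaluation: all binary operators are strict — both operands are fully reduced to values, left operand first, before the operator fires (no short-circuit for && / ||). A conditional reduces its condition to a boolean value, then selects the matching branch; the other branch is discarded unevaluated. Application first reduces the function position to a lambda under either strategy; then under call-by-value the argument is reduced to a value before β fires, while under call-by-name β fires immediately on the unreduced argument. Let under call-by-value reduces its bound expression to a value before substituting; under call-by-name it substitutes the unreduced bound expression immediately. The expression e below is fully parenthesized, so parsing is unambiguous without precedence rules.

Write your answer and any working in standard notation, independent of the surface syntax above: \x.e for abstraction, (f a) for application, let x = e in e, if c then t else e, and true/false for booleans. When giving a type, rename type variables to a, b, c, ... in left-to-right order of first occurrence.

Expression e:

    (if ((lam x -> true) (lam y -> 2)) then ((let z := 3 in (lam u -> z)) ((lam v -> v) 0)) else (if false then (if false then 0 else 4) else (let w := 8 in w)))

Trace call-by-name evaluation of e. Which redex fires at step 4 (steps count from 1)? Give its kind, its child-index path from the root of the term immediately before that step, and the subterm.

Derivation:
step 0: (if ((\x.true) (\y.2)) then ((let z = 3 in (\u.z)) ((\v.v) 0)) else (if false then (if false then 0 else 4) else (let w = 8 in w)))
step 1: [beta@0] (if true then ((let z = 3 in (\u.z)) ((\v.v) 0)) else (if false then (if false then 0 else 4) else (let w = 8 in w)))
step 2: [if@root] ((let z = 3 in (\u.z)) ((\v.v) 0))
step 3: [let@0] ((\u.3) ((\v.v) 0))
step 4: [beta@root] 3

Answer: beta at root : ((\u.3) ((\v.v) 0))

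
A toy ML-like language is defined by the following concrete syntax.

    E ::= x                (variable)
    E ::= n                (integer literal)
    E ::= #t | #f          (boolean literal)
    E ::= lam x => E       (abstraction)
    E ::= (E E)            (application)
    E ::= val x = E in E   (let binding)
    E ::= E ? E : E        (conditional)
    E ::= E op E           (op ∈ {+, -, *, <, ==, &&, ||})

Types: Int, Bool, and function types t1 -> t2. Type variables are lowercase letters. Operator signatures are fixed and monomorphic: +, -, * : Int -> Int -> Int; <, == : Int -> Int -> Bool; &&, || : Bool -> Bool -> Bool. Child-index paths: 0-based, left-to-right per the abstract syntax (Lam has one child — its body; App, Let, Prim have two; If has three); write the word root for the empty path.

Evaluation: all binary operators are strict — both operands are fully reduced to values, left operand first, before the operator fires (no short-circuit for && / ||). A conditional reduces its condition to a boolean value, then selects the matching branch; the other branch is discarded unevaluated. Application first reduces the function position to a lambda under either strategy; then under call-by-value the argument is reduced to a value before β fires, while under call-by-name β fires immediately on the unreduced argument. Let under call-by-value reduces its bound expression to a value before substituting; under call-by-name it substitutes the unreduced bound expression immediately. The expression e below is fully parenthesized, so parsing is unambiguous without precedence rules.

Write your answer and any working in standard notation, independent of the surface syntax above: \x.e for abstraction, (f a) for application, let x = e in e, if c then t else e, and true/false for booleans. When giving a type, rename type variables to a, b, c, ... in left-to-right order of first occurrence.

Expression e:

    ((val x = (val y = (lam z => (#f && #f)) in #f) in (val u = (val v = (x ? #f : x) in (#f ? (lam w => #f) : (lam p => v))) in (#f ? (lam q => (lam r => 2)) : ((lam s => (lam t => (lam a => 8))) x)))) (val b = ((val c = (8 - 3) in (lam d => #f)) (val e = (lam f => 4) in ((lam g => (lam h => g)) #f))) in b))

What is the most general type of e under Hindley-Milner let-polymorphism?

Answer: a -> Int

Working:
  unify Bool ~ Bool
  unify Bool ~ Bool
\z._ : a -> Bool
let y : forall. a -> Bool
let x : Bool
x : Bool
  unify Bool ~ Bool
x : Bool
  unify Bool ~ Bool
let v : Bool
  unify Bool ~ Bool
\w._ : b -> Bool
v : Bool
\p._ : c -> Bool
  unify b -> Bool ~ c -> Bool
  unify b ~ c
  unify Bool ~ Bool
let u : forall. c -> Bool
  unify Bool ~ Bool
\r._ : e -> Int
\q._ : d -> e -> Int
\a._ : h -> Int
\t._ : g -> h -> Int
\s._ : f -> g -> h -> Int
x : Bool
  unify f -> g -> h -> Int ~ Bool -> i
  unify f ~ Bool
  unify g -> h -> Int ~ i
_ _ : g -> h -> Int
  unify d -> e -> Int ~ g -> h -> Int
  unify d ~ g
  unify e -> Int ~ h -> Int
  unify e ~ h
  unify Int ~ Int
  unify Int ~ Int
  unify Int ~ Int
let c : Int
\d._ : j -> Bool
\f._ : k -> Int
let e : forall. k -> Int
g : l
\h._ : m -> l
\g._ : l -> m -> l
  unify l -> m -> l ~ Bool -> n
  unify l ~ Bool
  unify m -> Bool ~ n
_ _ : m -> Bool
  unify j -> Bool ~ (m -> Bool) -> o
  unify j ~ m -> Bool
  unify Bool ~ o
_ _ : Bool
let b : Bool
b : Bool
  unify g -> h -> Int ~ Bool -> p
  unify g ~ Bool
  unify h -> Int ~ p
_ _ : h -> Int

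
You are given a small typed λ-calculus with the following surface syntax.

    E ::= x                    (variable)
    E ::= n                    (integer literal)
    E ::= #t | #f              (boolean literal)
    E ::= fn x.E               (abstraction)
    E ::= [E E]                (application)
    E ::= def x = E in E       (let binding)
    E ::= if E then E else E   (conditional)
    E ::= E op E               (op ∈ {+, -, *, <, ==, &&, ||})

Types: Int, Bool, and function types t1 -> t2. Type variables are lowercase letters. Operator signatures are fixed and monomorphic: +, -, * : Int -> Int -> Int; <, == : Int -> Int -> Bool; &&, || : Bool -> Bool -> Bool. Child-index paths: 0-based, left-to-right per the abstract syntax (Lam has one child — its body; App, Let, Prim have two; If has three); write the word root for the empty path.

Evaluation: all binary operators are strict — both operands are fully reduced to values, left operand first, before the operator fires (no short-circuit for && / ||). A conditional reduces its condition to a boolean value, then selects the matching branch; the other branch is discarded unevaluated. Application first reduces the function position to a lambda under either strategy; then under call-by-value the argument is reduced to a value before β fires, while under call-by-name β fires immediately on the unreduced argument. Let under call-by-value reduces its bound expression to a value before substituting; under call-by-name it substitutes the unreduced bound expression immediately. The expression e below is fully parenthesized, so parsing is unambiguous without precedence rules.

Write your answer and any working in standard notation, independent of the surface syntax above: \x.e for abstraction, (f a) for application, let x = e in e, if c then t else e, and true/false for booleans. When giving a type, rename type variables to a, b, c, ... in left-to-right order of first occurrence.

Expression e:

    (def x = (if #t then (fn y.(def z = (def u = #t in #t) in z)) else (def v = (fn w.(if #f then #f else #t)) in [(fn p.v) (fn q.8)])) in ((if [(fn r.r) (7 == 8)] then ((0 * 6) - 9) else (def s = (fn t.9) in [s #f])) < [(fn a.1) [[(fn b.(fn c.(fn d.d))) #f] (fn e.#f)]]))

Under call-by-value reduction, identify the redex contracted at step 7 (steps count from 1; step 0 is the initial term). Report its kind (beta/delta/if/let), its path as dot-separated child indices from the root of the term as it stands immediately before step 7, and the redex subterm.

Working:
step 0: (let x = (if true then (\y.(let z = (let u = true in true) in z)) else (let v = (\w.(if false then false else true)) in ((\p.v) (\q.8)))) in ((if ((\r.r) (7 == 8)) then ((0 * 6) - 9) else (let s = (\t.9) in (s false))) < ((\a.1) (((\b.(\c.(\d.d))) false) (\e.false)))))
step 1: [if@0] (let x = (\y.(let z = (let u = true in true) in z)) in ((if ((\r.r) (7 == 8)) then ((0 * 6) - 9) else (let s = (\t.9) in (s false))) < ((\a.1) (((\b.(\c.(\d.d))) false) (\e.false)))))
step 2: [let@root] ((if ((\r.r) (7 == 8)) then ((0 * 6) - 9) else (let s = (\t.9) in (s false))) < ((\a.1) (((\b.(\c.(\d.d))) false) (\e.false))))
step 3: [delta@0.0.1] ((if ((\r.r) false) then ((0 * 6) - 9) else (let s = (\t.9) in (s false))) < ((\a.1) (((\b.(\c.(\d.d))) false) (\e.false))))
step 4: [beta@0.0] ((if false then ((0 * 6) - 9) else (let s = (\t.9) in (s false))) < ((\a.1) (((\b.(\c.(\d.d))) false) (\e.false))))
step 5: [if@0] ((let s = (\t.9) in (s false)) < ((\a.1) (((\b.(\c.(\d.d))) false) (\e.false))))
step 6: [let@0] (((\t.9) false) < ((\a.1) (((\b.(\c.(\d.d))) false) (\e.false))))
step 7: [beta@0] (9 < ((\a.1) (((\b.(\c.(\d.d))) false) (\e.false))))

Answer: beta at 0 : ((\t.9) false)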